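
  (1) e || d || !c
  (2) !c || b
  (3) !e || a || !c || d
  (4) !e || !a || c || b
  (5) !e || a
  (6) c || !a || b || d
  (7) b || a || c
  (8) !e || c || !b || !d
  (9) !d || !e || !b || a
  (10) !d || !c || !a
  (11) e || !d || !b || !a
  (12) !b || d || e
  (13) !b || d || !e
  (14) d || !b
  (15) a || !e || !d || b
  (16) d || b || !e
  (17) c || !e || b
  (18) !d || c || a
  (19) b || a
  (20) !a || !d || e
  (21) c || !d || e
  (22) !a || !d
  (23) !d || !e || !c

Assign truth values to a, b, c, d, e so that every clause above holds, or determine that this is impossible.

a=false; b=true; c=true; d=true; e=false

Branch on c: set c = true.
Unit clause (b) forces b = true.
Unit clause (d) forces d = true.
Unit clause (!a) forces a = false.
Unit clause (!e) forces e = false.
All clauses are satisfied.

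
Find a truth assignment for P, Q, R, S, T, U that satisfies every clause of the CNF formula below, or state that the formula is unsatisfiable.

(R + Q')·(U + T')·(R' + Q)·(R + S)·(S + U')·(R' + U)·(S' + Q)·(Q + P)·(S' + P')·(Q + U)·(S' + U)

P=0,  Q=1,  R=1,  S=1,  T=1,  U=1

Suppose R = 1.
Unit clause (Q) forces Q = 1.
Unit clause (U) forces U = 1.
Unit clause (S) forces S = 1.
Unit clause (P') forces P = 0.
No clause remains; T is free.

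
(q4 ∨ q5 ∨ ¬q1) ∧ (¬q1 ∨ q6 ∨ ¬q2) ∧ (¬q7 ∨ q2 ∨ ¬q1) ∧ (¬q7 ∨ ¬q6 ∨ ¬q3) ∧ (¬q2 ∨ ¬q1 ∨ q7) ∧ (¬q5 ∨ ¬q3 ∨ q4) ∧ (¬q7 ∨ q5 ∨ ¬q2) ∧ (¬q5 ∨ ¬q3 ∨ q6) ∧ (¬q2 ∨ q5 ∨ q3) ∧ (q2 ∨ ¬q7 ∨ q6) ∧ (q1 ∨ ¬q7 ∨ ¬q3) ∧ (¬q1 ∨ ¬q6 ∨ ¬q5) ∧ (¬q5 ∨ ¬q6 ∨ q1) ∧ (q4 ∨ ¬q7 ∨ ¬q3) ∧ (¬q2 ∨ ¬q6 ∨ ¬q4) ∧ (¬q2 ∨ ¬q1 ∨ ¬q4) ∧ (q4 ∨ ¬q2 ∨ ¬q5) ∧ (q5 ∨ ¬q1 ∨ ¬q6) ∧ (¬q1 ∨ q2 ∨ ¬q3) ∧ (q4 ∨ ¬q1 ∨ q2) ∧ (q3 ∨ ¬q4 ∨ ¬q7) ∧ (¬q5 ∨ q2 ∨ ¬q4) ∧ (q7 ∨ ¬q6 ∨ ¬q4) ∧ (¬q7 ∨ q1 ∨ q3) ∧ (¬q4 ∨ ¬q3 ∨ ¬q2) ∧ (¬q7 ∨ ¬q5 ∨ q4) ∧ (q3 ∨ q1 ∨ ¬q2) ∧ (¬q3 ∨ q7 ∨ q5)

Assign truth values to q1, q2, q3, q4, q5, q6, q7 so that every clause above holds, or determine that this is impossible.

Try q4 = False.
Try q5 = False.
(¬q1) alone gives q1 = False.
Try q7 = False.
(¬q3) alone gives q3 = False.
(¬q2) alone gives q2 = False.
No clause remains; q6 is free.

q1 ↦ False, q2 ↦ False, q3 ↦ False, q4 ↦ False, q5 ↦ False, q6 ↦ True, q7 ↦ False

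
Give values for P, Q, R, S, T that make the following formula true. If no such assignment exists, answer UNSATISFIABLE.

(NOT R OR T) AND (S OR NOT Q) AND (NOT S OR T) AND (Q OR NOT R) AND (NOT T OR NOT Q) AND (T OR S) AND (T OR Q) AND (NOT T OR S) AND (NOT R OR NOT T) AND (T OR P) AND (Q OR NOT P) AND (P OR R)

UNSATISFIABLE

Branch on R: set R = false.
Unit clause (P) forces P = true.
Unit clause (Q) forces Q = true.
Unit clause (S) forces S = true.
Unit clause (T) forces T = true.
But (NOT T) is also a unit clause — contradiction.
Undo R and try R = true.
Unit clause (T) forces T = true.
But (NOT T) is also a unit clause — contradiction.
Both values of R lead to a conflict.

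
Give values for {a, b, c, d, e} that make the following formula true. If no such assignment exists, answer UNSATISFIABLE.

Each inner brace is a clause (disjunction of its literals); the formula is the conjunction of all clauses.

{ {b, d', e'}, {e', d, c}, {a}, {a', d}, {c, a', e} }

a ↦ 1,  b ↦ 1,  c ↦ 1,  d ↦ 1,  e ↦ 1

The clause (a) is unit, so a = 1.
The clause (d) is unit, so d = 1.
Branch on b: set b = 1.
Branch on c: set c = 1.
No clause remains; e is free.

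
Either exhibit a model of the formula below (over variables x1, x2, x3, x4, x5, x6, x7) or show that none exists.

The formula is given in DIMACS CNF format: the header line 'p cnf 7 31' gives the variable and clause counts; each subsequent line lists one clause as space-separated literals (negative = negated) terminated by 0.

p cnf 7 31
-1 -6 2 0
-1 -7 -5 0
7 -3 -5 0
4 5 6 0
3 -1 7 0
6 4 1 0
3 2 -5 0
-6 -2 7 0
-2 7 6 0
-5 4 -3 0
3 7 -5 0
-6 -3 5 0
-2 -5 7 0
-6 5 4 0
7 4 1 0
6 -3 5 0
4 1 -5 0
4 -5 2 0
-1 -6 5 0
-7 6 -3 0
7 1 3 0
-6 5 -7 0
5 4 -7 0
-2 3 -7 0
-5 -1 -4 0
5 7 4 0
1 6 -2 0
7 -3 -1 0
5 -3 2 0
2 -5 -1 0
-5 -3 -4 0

Case x1 = True:
Case x6 = False:
Case x7 = True:
Unit clause (¬x5) forces x5 = False.
Unit clause (x4) forces x4 = True.
Unit clause (¬x3) forces x3 = False.
Unit clause (¬x2) forces x2 = False.
This assignment satisfies each clause.

x1 ↦ True; x2 ↦ False; x3 ↦ False; x4 ↦ True; x5 ↦ False; x6 ↦ False; x7 ↦ True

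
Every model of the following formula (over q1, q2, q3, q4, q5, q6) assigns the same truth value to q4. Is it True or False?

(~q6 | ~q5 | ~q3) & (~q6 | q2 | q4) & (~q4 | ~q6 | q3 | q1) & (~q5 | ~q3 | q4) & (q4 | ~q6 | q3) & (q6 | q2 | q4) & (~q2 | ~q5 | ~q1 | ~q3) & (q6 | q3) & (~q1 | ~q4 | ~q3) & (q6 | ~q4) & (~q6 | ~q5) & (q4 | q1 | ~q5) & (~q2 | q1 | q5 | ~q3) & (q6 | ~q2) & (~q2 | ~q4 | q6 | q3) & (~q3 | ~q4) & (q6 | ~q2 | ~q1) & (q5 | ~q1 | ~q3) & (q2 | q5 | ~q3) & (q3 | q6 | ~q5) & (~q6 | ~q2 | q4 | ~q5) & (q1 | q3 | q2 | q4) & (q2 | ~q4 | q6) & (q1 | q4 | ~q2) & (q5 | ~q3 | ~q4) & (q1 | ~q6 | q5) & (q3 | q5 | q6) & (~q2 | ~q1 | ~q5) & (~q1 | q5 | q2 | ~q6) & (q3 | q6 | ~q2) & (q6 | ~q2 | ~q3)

Suppose q4 = 0.
Case q6 = 0:
From the singleton clause (q2), q2 = 1.
That conflicts with the unit clause (~q2).
So q6 must be the other value — set q6 = 1.
From the singleton clause (q2), q2 = 1.
From the singleton clause (q3), q3 = 1.
From the singleton clause (~q5), q5 = 0.
From the singleton clause (q1), q1 = 1.
That conflicts with the unit clause (~q1).
Neither q6 = 1 nor q6 = 0 works.
So every satisfying assignment has q4 = True.

True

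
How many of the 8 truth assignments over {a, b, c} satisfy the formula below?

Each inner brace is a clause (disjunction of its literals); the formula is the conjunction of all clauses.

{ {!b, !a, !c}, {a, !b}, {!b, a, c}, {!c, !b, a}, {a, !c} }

4

There are 2^3 = 8 truth assignments over (a, b, c).
Check each against the 5 clauses (columns in the order a, b, c):
  F F F  ✓ satisfies all
  F F T  ✗ fails (a || !c)
  F T F  ✗ fails (a || !b)
  F T T  ✗ fails (a || !b)
  T F F  ✓ satisfies all
  T F T  ✓ satisfies all
  T T F  ✓ satisfies all
  T T T  ✗ fails (!b || !a || !c)
4 of the 8 rows are models.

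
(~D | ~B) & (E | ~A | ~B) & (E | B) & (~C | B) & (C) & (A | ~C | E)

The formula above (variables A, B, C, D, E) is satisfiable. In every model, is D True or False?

Suppose D = 1.
Unit clause (~B) forces B = 0.
Unit clause (E) forces E = 1.
Unit clause (~C) forces C = 0.
Now (C) is unsatisfied and unit — conflict.
So every satisfying assignment has D = False.

False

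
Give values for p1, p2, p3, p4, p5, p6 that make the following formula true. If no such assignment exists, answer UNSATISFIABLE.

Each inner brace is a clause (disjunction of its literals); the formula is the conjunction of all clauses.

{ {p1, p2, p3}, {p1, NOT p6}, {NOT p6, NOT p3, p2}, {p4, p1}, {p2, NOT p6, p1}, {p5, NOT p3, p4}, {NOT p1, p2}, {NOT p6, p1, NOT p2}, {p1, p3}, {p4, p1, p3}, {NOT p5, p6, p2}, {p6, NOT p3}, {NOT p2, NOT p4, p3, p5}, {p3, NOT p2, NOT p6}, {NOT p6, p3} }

p1 ↦ true; p2 ↦ true; p3 ↦ false; p4 ↦ true; p5 ↦ true; p6 ↦ false

Branch on p1: set p1 = true.
The clause (p2) is unit, so p2 = true.
Branch on p6: set p6 = false.
The clause (NOT p3) is unit, so p3 = false.
Branch on p4: set p4 = true.
The clause (p5) is unit, so p5 = true.
All clauses are satisfied.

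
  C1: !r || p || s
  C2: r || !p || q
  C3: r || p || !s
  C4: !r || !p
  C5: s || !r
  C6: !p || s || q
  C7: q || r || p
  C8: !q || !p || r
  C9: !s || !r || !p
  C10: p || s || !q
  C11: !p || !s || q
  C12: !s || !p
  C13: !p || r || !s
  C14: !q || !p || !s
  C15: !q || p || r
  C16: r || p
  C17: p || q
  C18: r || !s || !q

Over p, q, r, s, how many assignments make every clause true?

There are 2^4 = 16 truth assignments over (p, q, r, s).
Check each against the 18 clauses (columns in the order p, q, r, s):
  F F F F  ✗ fails (q || r || p)
  F F F T  ✗ fails (r || p || !s)
  F F T F  ✗ fails (!r || p || s)
  F F T T  ✗ fails (p || q)
  F T F F  ✗ fails (p || s || !q)
  F T F T  ✗ fails (r || p || !s)
  F T T F  ✗ fails (!r || p || s)
  F T T T  ✓ satisfies all
  T F F F  ✗ fails (r || !p || q)
  T F F T  ✗ fails (r || !p || q)
  T F T F  ✗ fails (!r || !p)
  T F T T  ✗ fails (!r || !p)
  T T F F  ✗ fails (!q || !p || r)
  T T F T  ✗ fails (!q || !p || r)
  T T T F  ✗ fails (!r || !p)
  T T T T  ✗ fails (!r || !p)
1 of the 16 rows is a model.

1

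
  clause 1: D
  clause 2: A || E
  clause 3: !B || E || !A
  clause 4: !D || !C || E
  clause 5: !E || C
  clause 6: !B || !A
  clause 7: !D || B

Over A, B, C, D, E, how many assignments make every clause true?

1

There are 2^5 = 32 truth assignments over (A, B, C, D, E).
Split on C. With C = true, the clauses containing C are satisfied and !C drops from the rest; 1 of the 2^4 = 16 assignments to the other variables satisfy what remains.
With C = false, by the same count on the reduced clause set, 0 assignments work.
Total: 1 + 0 = 1.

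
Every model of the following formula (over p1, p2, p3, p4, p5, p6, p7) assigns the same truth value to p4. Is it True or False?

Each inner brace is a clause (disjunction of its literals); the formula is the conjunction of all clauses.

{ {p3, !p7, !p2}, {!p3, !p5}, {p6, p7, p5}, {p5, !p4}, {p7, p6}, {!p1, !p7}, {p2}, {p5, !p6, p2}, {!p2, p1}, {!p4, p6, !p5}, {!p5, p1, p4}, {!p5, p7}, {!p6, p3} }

Suppose p4 = true.
The clause (p5) is unit, so p5 = true.
The clause (!p3) is unit, so p3 = false.
The clause (p2) is unit, so p2 = true.
The clause (!p7) is unit, so p7 = false.
But (p7) is also a unit clause — contradiction.
So every satisfying assignment has p4 = False.

False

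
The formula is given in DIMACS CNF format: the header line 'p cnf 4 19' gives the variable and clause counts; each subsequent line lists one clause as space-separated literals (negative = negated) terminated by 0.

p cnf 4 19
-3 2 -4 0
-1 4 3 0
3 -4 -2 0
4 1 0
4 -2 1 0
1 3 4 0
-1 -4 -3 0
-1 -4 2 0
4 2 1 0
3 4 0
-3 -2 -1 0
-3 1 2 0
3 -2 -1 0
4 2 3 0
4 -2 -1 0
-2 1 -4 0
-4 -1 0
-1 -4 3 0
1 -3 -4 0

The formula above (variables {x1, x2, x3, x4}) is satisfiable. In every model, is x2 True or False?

Suppose x2 = True.
Suppose x3 = True.
The clause (¬x1) is unit, so x1 = False.
The clause (x4) is unit, so x4 = True.
But (¬x4) is also a unit clause — contradiction.
Undo x3 and try x3 = False.
The clause (¬x4) is unit, so x4 = False.
But (x4) is also a unit clause — contradiction.
Either choice for x3 ends in contradiction.
So every satisfying assignment has x2 = False.

False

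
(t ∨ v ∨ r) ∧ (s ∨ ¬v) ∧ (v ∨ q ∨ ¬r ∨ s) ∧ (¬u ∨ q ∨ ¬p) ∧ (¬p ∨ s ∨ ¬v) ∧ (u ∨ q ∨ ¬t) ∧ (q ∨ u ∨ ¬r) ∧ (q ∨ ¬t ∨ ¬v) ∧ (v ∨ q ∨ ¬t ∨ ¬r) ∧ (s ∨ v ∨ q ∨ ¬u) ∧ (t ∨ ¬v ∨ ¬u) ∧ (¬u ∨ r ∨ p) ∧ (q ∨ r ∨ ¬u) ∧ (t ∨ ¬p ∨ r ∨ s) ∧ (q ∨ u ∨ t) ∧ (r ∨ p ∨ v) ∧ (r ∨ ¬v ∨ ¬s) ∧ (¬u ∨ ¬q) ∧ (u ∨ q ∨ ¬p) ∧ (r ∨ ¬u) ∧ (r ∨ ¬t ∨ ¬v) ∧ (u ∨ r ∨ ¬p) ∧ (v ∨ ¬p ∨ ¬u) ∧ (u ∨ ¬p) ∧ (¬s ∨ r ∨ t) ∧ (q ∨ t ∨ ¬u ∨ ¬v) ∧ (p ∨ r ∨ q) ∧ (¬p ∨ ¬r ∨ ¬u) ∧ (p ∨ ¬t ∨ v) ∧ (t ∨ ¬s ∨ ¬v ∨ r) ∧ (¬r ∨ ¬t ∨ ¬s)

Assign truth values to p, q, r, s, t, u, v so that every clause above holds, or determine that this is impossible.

Branch on s: set s = False.
Unit clause (¬v) forces v = False.
Branch on t: set t = False.
Unit clause (r) forces r = True.
Unit clause (q) forces q = True.
Unit clause (¬u) forces u = False.
Unit clause (¬p) forces p = False.
Every clause now holds.

p: False, q: True, r: True, s: False, t: False, u: False, v: False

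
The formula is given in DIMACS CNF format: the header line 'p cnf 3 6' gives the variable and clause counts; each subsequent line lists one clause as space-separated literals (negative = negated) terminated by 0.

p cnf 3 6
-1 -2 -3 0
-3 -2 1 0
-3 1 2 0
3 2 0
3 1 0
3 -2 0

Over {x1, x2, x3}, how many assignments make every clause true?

1

There are 2^3 = 8 truth assignments over (x1, x2, x3).
Check each against the 6 clauses (columns in the order x1, x2, x3):
  F F F  ✗ fails (x3 ∨ x2)
  F F T  ✗ fails (¬x3 ∨ x1 ∨ x2)
  F T F  ✗ fails (x3 ∨ x1)
  F T T  ✗ fails (¬x3 ∨ ¬x2 ∨ x1)
  T F F  ✗ fails (x3 ∨ x2)
  T F T  ✓ satisfies all
  T T F  ✗ fails (x3 ∨ ¬x2)
  T T T  ✗ fails (¬x1 ∨ ¬x2 ∨ ¬x3)
1 of the 8 rows is a model.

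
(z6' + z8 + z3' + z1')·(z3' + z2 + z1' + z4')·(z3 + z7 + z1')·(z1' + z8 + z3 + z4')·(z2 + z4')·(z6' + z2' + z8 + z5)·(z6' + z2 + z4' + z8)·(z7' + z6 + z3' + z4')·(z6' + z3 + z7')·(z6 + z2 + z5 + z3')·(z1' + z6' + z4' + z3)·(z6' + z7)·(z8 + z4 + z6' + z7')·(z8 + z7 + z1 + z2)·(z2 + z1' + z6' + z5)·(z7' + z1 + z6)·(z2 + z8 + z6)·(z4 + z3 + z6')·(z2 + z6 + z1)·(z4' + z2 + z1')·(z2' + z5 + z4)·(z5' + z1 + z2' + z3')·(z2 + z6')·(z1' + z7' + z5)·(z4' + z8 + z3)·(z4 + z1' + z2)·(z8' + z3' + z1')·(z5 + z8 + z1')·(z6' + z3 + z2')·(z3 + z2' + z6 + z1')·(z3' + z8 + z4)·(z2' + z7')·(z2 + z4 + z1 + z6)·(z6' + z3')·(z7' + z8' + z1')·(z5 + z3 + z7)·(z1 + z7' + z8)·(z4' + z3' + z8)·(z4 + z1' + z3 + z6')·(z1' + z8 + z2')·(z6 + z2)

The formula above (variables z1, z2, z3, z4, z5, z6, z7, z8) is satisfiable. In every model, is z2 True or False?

Suppose z2 = 0.
Unit clause (z4') forces z4 = 0.
Unit clause (z6') forces z6 = 0.
Now (z6) is unsatisfied and unit — conflict.
So every satisfying assignment has z2 = True.

True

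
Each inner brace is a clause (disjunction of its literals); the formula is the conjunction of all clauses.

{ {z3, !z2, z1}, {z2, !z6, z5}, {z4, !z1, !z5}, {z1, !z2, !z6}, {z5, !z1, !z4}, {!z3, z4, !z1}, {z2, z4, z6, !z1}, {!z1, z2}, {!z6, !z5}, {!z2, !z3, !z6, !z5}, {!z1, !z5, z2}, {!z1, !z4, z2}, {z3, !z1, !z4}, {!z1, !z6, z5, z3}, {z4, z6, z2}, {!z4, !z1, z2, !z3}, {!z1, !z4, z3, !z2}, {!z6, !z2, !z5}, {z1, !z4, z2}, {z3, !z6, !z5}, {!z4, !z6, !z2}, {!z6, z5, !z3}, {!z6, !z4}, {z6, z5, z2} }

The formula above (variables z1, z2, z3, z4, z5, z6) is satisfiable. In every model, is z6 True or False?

False

Suppose z6 = true.
The clause (!z5) is unit, so z5 = false.
The clause (z2) is unit, so z2 = true.
The clause (z1) is unit, so z1 = true.
The clause (!z4) is unit, so z4 = false.
The clause (!z3) is unit, so z3 = false.
That conflicts with the unit clause (z3).
So every satisfying assignment has z6 = False.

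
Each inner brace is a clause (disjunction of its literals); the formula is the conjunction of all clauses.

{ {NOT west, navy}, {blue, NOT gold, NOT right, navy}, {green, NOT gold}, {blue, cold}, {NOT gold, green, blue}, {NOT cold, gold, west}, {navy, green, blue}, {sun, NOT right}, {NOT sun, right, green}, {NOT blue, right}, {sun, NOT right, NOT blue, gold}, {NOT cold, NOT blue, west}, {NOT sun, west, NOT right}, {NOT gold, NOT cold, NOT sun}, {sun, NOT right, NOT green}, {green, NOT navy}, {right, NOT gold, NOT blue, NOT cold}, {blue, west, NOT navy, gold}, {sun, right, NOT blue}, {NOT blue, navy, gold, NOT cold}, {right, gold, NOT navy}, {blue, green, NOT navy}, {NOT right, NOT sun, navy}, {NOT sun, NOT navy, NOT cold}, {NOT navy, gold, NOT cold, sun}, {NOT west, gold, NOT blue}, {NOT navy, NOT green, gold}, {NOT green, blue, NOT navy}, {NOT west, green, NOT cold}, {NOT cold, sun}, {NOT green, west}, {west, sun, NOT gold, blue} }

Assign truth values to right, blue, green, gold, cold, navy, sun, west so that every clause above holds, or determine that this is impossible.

right: true, blue: true, green: true, gold: true, cold: false, navy: true, sun: true, west: true

Suppose west = true.
(navy) alone gives navy = true.
(green) alone gives green = true.
(gold) alone gives gold = true.
(blue) alone gives blue = true.
(right) alone gives right = true.
(sun) alone gives sun = true.
(NOT cold) alone gives cold = false.
This assignment satisfies each clause.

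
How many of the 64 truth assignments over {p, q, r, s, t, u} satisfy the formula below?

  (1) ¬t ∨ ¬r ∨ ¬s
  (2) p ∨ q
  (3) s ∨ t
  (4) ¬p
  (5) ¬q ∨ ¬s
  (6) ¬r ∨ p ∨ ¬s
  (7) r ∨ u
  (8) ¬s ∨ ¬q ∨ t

3

There are 2^6 = 64 truth assignments over (p, q, r, s, t, u).
Split on r. With r = True, the clauses containing r are satisfied and ¬r drops from the rest; 2 of the 2^5 = 32 assignments to the other variables satisfy what remains.
With r = False, by the same count on the reduced clause set, 1 assignment works.
(One model: p=F, q=T, r=F, s=F, t=T, u=T.)
Total: 2 + 1 = 3.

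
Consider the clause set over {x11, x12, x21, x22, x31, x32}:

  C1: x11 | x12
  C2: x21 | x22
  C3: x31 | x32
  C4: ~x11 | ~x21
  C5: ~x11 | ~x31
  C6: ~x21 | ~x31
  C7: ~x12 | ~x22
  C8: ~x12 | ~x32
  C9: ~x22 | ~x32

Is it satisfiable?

Unsatisfiable

Suppose x11 = 1.
Unit clause (~x21) forces x21 = 0.
Unit clause (x22) forces x22 = 1.
Unit clause (~x31) forces x31 = 0.
Unit clause (x32) forces x32 = 1.
Now (~x32) is unsatisfied and unit — conflict.
So x11 must be the other value — set x11 = 0.
Unit clause (x12) forces x12 = 1.
Unit clause (~x22) forces x22 = 0.
Unit clause (x21) forces x21 = 1.
Unit clause (~x31) forces x31 = 0.
Unit clause (x32) forces x32 = 1.
Now (~x32) is unsatisfied and unit — conflict.
Either choice for x11 ends in contradiction.
No assignment satisfies every clause.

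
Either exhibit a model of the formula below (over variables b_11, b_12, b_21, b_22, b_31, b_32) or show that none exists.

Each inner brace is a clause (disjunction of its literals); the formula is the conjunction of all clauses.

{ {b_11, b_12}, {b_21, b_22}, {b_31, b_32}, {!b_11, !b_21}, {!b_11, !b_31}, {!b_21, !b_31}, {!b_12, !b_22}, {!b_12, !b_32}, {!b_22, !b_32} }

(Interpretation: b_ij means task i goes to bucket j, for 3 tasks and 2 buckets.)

UNSATISFIABLE

Try b_11 = true.
From the singleton clause (!b_21), b_21 = false.
From the singleton clause (b_22), b_22 = true.
From the singleton clause (!b_31), b_31 = false.
From the singleton clause (b_32), b_32 = true.
But (!b_32) is also a unit clause — contradiction.
Undo b_11 and try b_11 = false.
From the singleton clause (b_12), b_12 = true.
From the singleton clause (!b_22), b_22 = false.
From the singleton clause (b_21), b_21 = true.
From the singleton clause (!b_31), b_31 = false.
From the singleton clause (b_32), b_32 = true.
But (!b_32) is also a unit clause — contradiction.
Either choice for b_11 ends in contradiction.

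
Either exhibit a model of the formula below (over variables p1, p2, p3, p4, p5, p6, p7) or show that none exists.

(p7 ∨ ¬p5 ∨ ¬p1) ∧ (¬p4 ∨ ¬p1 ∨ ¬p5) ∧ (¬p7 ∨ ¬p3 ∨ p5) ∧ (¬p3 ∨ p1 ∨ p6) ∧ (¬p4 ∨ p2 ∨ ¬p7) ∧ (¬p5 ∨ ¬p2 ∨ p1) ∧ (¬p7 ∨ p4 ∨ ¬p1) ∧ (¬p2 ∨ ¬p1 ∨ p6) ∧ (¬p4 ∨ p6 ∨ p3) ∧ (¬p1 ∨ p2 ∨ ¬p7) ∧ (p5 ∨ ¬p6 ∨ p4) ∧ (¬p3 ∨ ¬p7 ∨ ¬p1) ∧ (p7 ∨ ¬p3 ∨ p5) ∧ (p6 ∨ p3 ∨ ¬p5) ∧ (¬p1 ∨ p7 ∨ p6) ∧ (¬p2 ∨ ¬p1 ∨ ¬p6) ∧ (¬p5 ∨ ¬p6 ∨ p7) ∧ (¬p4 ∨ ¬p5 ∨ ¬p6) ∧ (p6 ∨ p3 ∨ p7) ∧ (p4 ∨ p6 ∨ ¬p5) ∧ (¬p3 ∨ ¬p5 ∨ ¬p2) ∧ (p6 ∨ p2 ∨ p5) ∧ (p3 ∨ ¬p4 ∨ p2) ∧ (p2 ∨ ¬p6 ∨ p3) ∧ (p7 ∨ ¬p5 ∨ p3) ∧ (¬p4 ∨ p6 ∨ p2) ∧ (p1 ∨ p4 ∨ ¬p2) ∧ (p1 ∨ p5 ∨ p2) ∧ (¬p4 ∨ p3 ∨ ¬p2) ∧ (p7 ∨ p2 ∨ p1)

p1: False, p2: False, p3: True, p4: False, p5: True, p6: True, p7: True

Case p7 = True:
Case p3 = True:
(p5) alone gives p5 = True.
(¬p1) alone gives p1 = False.
(p6) alone gives p6 = True.
(¬p2) alone gives p2 = False.
(¬p4) alone gives p4 = False.
Every clause now holds.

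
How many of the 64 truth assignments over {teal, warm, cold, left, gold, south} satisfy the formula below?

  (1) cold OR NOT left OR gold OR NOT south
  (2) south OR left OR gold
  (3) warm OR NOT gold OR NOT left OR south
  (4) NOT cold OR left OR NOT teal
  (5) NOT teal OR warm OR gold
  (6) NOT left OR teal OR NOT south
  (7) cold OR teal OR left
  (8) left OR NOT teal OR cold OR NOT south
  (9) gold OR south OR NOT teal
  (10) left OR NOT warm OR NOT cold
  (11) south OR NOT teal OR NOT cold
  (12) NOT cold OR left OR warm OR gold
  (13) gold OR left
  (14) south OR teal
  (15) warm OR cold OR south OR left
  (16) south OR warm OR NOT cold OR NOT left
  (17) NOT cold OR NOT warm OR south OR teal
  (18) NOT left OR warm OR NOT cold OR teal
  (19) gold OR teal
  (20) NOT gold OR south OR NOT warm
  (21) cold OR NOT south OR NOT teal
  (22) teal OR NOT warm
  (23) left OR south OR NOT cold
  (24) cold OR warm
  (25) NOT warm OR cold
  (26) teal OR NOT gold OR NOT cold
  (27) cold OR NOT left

There are 2^6 = 64 truth assignments over (teal, warm, cold, left, gold, south).
Split on south. With south = true, the clauses containing south are satisfied and NOT south drops from the rest; 3 of the 2^5 = 32 assignments to the other variables satisfy what remains.
With south = false, by the same count on the reduced clause set, 0 assignments work.
(One model: teal=T, warm=F, cold=T, left=T, gold=T, south=T.)
Total: 3 + 0 = 3.

3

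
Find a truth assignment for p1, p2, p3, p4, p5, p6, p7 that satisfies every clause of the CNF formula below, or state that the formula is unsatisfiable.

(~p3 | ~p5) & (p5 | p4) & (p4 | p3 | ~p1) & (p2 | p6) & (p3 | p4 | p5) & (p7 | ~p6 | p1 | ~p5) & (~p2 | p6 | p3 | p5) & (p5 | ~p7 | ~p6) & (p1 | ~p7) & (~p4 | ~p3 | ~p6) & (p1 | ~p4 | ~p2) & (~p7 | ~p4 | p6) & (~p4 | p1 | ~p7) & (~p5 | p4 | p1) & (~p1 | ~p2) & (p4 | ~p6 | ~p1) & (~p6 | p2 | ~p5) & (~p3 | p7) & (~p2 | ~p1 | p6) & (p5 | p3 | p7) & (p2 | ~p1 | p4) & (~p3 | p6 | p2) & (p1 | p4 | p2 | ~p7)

Try p3 = 0.
Try p5 = 1.
Try p4 = 1.
Try p2 = 1.
(p1) alone gives p1 = 1.
Now (~p1) is unsatisfied and unit — conflict.
That branch fails; take p2 = 0 instead.
(p6) alone gives p6 = 1.
Now (~p6) is unsatisfied and unit — conflict.
Either choice for p2 ends in contradiction.
That branch fails; take p4 = 0 instead.
(~p1) alone gives p1 = 0.
Now (p1) is unsatisfied and unit — conflict.
Either choice for p4 ends in contradiction.
That branch fails; take p5 = 0 instead.
(p4) alone gives p4 = 1.
(p7) alone gives p7 = 1.
(~p6) alone gives p6 = 0.
Now (p6) is unsatisfied and unit — conflict.
Either choice for p5 ends in contradiction.
That branch fails; take p3 = 1 instead.
(~p5) alone gives p5 = 0.
(p4) alone gives p4 = 1.
(~p6) alone gives p6 = 0.
(p2) alone gives p2 = 1.
(p1) alone gives p1 = 1.
Now (~p1) is unsatisfied and unit — conflict.
Either choice for p3 ends in contradiction.

UNSATISFIABLE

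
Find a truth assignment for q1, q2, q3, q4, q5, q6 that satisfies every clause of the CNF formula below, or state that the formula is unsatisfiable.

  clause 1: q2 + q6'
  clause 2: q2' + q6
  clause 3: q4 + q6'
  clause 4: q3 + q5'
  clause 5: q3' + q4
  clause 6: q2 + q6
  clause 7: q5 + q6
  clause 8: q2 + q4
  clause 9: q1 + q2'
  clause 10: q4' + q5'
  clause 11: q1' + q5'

Case q2 = 1:
(q6) alone gives q6 = 1.
(q4) alone gives q4 = 1.
(q1) alone gives q1 = 1.
(q5') alone gives q5 = 0.
No clause remains; q3 is free.

q1 ↦ 1, q2 ↦ 1, q3 ↦ 0, q4 ↦ 1, q5 ↦ 0, q6 ↦ 1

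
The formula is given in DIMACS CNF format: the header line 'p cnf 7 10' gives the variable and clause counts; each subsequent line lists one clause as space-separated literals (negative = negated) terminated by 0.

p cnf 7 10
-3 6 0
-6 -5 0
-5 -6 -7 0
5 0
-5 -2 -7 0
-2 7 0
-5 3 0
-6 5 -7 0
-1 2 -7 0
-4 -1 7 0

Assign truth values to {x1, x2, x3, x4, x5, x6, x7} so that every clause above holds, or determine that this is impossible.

From the singleton clause (x5), x5 = True.
From the singleton clause (¬x6), x6 = False.
From the singleton clause (¬x3), x3 = False.
Now (x3) is unsatisfied and unit — conflict.

UNSATISFIABLE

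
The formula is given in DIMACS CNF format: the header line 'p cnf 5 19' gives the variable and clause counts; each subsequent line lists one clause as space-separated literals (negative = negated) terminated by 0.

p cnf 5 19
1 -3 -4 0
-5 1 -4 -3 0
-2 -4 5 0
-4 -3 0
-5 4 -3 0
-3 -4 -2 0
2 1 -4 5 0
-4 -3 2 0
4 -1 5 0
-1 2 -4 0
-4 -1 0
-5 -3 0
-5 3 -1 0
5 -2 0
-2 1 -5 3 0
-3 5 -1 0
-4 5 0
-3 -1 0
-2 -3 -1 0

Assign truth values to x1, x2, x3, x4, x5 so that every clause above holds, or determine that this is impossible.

Branch on x4: set x4 = False.
Branch on x5: set x5 = False.
(¬x1) alone gives x1 = False.
(¬x2) alone gives x2 = False.
Every clause is now satisfied; x3 is unconstrained.

x1 ↦ False,  x2 ↦ False,  x3 ↦ False,  x4 ↦ False,  x5 ↦ False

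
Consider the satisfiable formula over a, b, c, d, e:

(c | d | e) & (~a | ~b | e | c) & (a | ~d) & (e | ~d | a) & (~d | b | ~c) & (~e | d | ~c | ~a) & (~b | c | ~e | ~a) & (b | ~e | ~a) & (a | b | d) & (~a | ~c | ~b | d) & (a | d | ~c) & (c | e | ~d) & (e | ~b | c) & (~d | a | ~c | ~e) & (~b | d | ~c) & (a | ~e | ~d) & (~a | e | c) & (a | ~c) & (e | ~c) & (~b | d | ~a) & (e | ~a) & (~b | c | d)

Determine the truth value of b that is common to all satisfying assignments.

Suppose b = 0.
Branch on a: set a = 1.
From the singleton clause (~e), e = 0.
But (e) is also a unit clause — contradiction.
So a must be the other value — set a = 0.
From the singleton clause (~d), d = 0.
But (d) is also a unit clause — contradiction.
Both values of a lead to a conflict.
So every satisfying assignment has b = True.

True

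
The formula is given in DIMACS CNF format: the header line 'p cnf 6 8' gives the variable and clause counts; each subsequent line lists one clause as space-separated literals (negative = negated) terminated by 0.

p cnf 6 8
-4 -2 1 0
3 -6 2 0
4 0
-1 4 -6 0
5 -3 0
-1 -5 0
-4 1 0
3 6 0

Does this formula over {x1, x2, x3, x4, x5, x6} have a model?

Unit clause (x4) forces x4 = True.
Unit clause (x1) forces x1 = True.
Unit clause (¬x5) forces x5 = False.
Unit clause (¬x3) forces x3 = False.
Unit clause (x6) forces x6 = True.
Unit clause (x2) forces x2 = True.
All clauses are satisfied.
A satisfying assignment: x1 ↦ True, x2 ↦ True, x3 ↦ False, x4 ↦ True, x5 ↦ False, x6 ↦ True.

Yes, satisfiable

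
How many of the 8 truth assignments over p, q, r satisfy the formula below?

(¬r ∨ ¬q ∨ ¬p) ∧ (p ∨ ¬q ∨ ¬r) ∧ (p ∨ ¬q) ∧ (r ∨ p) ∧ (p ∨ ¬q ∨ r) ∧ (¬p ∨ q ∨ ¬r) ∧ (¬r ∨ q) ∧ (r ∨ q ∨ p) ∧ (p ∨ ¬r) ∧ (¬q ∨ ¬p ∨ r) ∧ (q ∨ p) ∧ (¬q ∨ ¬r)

There are 2^3 = 8 truth assignments over (p, q, r).
Split on q. With q = True, the clauses containing q are satisfied and ¬q drops from the rest; 0 of the 2^2 = 4 assignments to the other variables satisfy what remains.
With q = False, by the same count on the reduced clause set, 1 assignment works.
(One model: p=T, q=F, r=F.)
Total: 0 + 1 = 1.

1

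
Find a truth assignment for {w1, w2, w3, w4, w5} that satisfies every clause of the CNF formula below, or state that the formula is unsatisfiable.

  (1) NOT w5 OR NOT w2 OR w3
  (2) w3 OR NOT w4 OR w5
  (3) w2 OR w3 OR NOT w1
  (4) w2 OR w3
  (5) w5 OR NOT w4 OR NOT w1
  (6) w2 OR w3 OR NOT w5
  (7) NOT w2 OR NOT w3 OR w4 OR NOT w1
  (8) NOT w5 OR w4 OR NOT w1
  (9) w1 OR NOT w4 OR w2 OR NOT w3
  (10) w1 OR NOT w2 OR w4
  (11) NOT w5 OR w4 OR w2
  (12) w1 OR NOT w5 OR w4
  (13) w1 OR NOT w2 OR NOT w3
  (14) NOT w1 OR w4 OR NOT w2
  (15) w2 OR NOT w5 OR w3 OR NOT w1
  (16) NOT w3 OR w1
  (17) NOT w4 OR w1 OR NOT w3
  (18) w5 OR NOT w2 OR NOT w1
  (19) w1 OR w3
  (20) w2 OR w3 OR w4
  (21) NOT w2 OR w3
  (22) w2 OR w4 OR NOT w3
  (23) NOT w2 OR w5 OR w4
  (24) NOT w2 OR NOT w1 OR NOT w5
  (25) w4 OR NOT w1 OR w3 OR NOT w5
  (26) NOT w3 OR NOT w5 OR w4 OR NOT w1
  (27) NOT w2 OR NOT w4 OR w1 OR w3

Case w2 = false:
From the singleton clause (w3), w3 = true.
From the singleton clause (w1), w1 = true.
From the singleton clause (w4), w4 = true.
From the singleton clause (w5), w5 = true.
Every clause now holds.

w1=true; w2=false; w3=true; w4=true; w5=true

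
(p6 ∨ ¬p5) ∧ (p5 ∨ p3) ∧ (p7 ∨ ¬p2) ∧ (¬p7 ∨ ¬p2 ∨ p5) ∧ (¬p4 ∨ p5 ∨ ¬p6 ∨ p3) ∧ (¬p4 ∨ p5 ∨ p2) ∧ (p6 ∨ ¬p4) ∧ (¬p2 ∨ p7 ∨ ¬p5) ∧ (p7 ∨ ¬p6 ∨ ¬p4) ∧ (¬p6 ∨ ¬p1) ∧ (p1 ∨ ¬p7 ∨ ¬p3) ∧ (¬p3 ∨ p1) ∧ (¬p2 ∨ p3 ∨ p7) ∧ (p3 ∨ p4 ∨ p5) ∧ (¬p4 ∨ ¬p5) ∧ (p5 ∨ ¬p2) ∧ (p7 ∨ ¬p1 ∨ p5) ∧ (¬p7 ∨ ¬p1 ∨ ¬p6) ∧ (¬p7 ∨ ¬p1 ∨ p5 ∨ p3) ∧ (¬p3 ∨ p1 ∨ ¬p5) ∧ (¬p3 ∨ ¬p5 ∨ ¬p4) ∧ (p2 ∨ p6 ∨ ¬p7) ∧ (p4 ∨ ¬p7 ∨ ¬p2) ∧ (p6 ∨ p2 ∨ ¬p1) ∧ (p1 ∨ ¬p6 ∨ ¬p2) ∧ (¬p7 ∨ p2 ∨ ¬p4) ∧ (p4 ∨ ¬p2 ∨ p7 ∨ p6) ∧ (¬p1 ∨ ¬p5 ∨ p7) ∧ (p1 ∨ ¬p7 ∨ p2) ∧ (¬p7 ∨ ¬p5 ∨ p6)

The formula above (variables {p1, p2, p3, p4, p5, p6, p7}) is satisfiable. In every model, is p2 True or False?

Suppose p2 = True.
Unit clause (p7) forces p7 = True.
Unit clause (p5) forces p5 = True.
Unit clause (p6) forces p6 = True.
Unit clause (¬p1) forces p1 = False.
But (p1) is also a unit clause — contradiction.
So every satisfying assignment has p2 = False.

False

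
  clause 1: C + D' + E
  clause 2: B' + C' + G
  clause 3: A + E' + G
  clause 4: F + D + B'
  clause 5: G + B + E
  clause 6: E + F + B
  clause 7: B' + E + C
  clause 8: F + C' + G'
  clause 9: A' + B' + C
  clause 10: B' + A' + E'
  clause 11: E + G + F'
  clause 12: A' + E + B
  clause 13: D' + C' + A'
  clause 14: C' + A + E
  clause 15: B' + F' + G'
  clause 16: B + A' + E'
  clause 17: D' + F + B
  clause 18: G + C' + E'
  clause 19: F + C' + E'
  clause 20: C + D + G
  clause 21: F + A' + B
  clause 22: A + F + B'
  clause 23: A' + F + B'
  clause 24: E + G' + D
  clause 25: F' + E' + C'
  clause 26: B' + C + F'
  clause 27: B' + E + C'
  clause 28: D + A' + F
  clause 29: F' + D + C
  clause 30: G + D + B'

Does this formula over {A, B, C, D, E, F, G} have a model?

Yes

Branch on C: set C = 0.
Branch on D: set D = 0.
The clause (G) is unit, so G = 1.
The clause (E) is unit, so E = 1.
The clause (F') is unit, so F = 0.
The clause (B') is unit, so B = 0.
The clause (A') is unit, so A = 0.
All clauses are satisfied.
A satisfying assignment: A=0; B=0; C=0; D=0; E=1; F=0; G=1.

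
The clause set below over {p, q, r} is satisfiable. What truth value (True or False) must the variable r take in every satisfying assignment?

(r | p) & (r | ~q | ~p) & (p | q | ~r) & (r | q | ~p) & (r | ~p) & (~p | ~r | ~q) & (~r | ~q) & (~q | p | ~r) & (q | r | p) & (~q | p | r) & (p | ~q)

True

Suppose r = 0.
(p) alone gives p = 1.
But (~p) is also a unit clause — contradiction.
So every satisfying assignment has r = True.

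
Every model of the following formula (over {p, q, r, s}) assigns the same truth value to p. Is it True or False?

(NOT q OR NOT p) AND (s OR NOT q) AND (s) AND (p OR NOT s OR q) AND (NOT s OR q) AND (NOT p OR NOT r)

Suppose p = true.
Unit clause (NOT q) forces q = false.
Unit clause (s) forces s = true.
But (NOT s) is also a unit clause — contradiction.
So every satisfying assignment has p = False.

False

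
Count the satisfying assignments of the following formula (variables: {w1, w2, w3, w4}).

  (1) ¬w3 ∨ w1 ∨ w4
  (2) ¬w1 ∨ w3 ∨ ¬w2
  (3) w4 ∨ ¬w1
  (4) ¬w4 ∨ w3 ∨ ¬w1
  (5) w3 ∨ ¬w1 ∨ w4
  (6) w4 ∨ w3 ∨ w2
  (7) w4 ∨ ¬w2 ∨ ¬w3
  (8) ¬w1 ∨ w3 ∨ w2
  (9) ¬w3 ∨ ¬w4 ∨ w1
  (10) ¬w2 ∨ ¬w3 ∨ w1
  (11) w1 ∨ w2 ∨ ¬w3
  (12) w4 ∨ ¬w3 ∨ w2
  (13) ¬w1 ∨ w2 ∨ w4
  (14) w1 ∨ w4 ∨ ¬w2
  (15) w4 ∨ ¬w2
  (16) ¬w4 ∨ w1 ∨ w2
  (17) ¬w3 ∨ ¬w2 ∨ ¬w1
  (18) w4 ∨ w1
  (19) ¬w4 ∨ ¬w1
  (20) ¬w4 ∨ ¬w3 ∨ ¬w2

There are 2^4 = 16 truth assignments over (w1, w2, w3, w4).
Check each against the 20 clauses (columns in the order w1, w2, w3, w4):
  F F F F  ✗ fails (w4 ∨ w3 ∨ w2)
  F F F T  ✗ fails (¬w4 ∨ w1 ∨ w2)
  F F T F  ✗ fails (¬w3 ∨ w1 ∨ w4)
  F F T T  ✗ fails (¬w3 ∨ ¬w4 ∨ w1)
  F T F F  ✗ fails (w1 ∨ w4 ∨ ¬w2)
  F T F T  ✓ satisfies all
  F T T F  ✗ fails (¬w3 ∨ w1 ∨ w4)
  F T T T  ✗ fails (¬w3 ∨ ¬w4 ∨ w1)
  T F F F  ✗ fails (w4 ∨ ¬w1)
  T F F T  ✗ fails (¬w4 ∨ w3 ∨ ¬w1)
  T F T F  ✗ fails (w4 ∨ ¬w1)
  T F T T  ✗ fails (¬w4 ∨ ¬w1)
  T T F F  ✗ fails (¬w1 ∨ w3 ∨ ¬w2)
  T T F T  ✗ fails (¬w1 ∨ w3 ∨ ¬w2)
  T T T F  ✗ fails (w4 ∨ ¬w1)
  T T T T  ✗ fails (¬w3 ∨ ¬w2 ∨ ¬w1)
1 of the 16 rows is a model.

1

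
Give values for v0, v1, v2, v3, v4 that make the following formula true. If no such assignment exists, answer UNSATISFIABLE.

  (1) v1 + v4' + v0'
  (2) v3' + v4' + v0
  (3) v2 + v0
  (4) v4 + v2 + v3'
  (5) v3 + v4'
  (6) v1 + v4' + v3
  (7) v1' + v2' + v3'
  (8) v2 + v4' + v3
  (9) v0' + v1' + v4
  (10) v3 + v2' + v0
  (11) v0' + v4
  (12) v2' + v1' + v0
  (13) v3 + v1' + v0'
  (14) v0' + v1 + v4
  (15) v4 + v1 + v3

v0 ↦ 1, v1 ↦ 1, v2 ↦ 0, v3 ↦ 1, v4 ↦ 1

Branch on v2: set v2 = 0.
Unit clause (v0) forces v0 = 1.
Unit clause (v4) forces v4 = 1.
Unit clause (v1) forces v1 = 1.
Unit clause (v3) forces v3 = 1.
Every clause now holds.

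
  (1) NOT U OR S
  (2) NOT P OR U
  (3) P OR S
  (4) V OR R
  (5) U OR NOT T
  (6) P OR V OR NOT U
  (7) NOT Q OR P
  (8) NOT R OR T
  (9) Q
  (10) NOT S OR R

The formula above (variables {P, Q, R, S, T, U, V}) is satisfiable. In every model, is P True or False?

True

Suppose P = false.
(S) alone gives S = true.
(NOT Q) alone gives Q = false.
That conflicts with the unit clause (Q).
So every satisfying assignment has P = True.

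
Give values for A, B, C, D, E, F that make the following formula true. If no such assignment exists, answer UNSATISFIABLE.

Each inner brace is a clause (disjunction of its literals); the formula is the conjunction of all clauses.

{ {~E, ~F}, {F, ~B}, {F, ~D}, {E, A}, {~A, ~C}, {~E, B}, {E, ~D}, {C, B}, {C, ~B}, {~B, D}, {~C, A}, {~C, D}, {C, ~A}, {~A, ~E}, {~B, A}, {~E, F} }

Case E = 0:
The clause (A) is unit, so A = 1.
The clause (~C) is unit, so C = 0.
That conflicts with the unit clause (C).
So E must be the other value — set E = 1.
The clause (~F) is unit, so F = 0.
That conflicts with the unit clause (F).
Either choice for E ends in contradiction.

UNSATISFIABLE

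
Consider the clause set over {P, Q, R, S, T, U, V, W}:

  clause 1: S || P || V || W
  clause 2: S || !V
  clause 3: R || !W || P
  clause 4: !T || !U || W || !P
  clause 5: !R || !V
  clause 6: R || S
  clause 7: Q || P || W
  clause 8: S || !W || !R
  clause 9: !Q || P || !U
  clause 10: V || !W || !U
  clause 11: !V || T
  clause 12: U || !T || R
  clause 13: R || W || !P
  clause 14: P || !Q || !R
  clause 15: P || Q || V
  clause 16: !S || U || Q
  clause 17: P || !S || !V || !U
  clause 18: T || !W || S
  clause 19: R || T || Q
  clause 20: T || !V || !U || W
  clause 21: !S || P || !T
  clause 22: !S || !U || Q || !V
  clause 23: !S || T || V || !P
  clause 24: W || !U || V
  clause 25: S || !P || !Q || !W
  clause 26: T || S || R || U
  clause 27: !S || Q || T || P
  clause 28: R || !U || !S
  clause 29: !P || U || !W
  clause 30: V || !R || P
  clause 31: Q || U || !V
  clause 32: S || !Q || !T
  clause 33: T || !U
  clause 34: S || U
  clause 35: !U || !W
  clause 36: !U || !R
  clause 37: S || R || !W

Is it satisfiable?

Yes, satisfiable

Branch on S: set S = true.
Branch on R: set R = true.
From the singleton clause (!V), V = false.
From the singleton clause (P), P = true.
From the singleton clause (T), T = true.
From the singleton clause (!U), U = false.
From the singleton clause (Q), Q = true.
From the singleton clause (!W), W = false.
Every clause now holds.
A satisfying assignment: P: true; Q: true; R: true; S: true; T: true; U: false; V: false; W: false.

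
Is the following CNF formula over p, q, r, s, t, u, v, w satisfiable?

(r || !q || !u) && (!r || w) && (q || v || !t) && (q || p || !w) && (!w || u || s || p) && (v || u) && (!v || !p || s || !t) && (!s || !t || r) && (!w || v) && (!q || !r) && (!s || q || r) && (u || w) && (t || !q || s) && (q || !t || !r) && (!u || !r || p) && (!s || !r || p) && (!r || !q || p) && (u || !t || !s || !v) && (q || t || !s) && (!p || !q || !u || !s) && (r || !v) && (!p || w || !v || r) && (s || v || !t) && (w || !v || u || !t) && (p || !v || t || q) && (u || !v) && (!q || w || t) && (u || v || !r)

Try r = false.
The clause (!v) is unit, so v = false.
The clause (u) is unit, so u = true.
The clause (!q) is unit, so q = false.
The clause (!t) is unit, so t = false.
The clause (!w) is unit, so w = false.
The clause (!s) is unit, so s = false.
No clause remains; p is free.
A satisfying assignment: p=true,  q=false,  r=false,  s=false,  t=false,  u=true,  v=false,  w=false.

Satisfiable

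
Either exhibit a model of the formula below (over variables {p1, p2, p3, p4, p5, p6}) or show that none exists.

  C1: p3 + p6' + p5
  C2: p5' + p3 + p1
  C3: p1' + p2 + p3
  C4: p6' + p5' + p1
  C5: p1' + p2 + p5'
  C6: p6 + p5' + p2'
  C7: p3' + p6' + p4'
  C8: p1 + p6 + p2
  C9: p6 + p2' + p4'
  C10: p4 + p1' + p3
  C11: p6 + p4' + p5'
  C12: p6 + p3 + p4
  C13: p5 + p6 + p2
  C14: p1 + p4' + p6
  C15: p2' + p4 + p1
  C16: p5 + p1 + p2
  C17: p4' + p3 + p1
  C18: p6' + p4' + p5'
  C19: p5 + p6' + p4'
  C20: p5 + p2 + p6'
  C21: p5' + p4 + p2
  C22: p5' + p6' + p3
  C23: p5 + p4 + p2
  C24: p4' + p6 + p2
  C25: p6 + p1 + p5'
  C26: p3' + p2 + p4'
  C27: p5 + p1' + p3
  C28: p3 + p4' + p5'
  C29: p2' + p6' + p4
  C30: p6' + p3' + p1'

Try p3 = 1.
Try p6 = 0.
Try p5 = 0.
From the singleton clause (p2), p2 = 1.
From the singleton clause (p4'), p4 = 0.
From the singleton clause (p1), p1 = 1.
Every clause now holds.

p1=1, p2=1, p3=1, p4=0, p5=0, p6=0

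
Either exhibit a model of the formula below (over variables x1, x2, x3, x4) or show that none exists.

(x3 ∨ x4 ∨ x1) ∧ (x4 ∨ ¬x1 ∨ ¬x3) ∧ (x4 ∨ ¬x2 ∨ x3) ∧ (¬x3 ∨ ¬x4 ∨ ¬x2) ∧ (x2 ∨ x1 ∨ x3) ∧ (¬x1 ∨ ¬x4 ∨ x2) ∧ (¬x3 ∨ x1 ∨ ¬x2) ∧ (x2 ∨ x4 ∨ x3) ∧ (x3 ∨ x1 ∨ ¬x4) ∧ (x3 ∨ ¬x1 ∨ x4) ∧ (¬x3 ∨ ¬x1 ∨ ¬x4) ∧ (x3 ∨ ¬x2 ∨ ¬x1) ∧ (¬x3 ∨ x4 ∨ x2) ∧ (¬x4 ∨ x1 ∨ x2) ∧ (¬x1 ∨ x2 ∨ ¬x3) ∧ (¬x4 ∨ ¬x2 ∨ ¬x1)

Suppose x3 = True.
Suppose x4 = True.
(¬x2) alone gives x2 = False.
(¬x1) alone gives x1 = False.
Now (x1) is unsatisfied and unit — conflict.
That branch fails; take x4 = False instead.
(¬x1) alone gives x1 = False.
(¬x2) alone gives x2 = False.
Now (x2) is unsatisfied and unit — conflict.
Either choice for x4 ends in contradiction.
That branch fails; take x3 = False instead.
Suppose x4 = True.
(x1) alone gives x1 = True.
(x2) alone gives x2 = True.
Now (¬x2) is unsatisfied and unit — conflict.
That branch fails; take x4 = False instead.
(x1) alone gives x1 = True.
Now (¬x1) is unsatisfied and unit — conflict.
Either choice for x4 ends in contradiction.
Either choice for x3 ends in contradiction.

UNSATISFIABLE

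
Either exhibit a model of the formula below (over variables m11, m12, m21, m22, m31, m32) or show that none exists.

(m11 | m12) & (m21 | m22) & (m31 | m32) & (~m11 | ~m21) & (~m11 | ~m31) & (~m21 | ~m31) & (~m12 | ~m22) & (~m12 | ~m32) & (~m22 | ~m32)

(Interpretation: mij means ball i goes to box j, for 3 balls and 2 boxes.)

UNSATISFIABLE

Branch on m11: set m11 = 1.
From the singleton clause (~m21), m21 = 0.
From the singleton clause (m22), m22 = 1.
From the singleton clause (~m31), m31 = 0.
From the singleton clause (m32), m32 = 1.
But (~m32) is also a unit clause — contradiction.
So m11 must be the other value — set m11 = 0.
From the singleton clause (m12), m12 = 1.
From the singleton clause (~m22), m22 = 0.
From the singleton clause (m21), m21 = 1.
From the singleton clause (~m31), m31 = 0.
From the singleton clause (m32), m32 = 1.
But (~m32) is also a unit clause — contradiction.
Both values of m11 lead to a conflict.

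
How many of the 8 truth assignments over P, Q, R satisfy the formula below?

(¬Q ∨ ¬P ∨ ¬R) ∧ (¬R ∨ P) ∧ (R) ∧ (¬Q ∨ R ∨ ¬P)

1

There are 2^3 = 8 truth assignments over (P, Q, R).
Split on R. With R = True, the clauses containing R are satisfied and ¬R drops from the rest; 1 of the 2^2 = 4 assignments to the other variables satisfy what remains.
With R = False, by the same count on the reduced clause set, 0 assignments work.
(One model: P=T, Q=F, R=T.)
Total: 1 + 0 = 1.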